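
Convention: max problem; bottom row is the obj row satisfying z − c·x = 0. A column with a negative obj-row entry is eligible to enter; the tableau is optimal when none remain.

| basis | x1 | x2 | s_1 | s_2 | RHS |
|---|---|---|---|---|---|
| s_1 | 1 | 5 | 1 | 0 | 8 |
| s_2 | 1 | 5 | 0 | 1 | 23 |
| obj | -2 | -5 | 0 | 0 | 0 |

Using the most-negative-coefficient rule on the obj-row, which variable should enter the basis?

x2

Negative obj-row entries: x1: -2, x2: -5.
The most negative is -5 in column x2, so x2 enters.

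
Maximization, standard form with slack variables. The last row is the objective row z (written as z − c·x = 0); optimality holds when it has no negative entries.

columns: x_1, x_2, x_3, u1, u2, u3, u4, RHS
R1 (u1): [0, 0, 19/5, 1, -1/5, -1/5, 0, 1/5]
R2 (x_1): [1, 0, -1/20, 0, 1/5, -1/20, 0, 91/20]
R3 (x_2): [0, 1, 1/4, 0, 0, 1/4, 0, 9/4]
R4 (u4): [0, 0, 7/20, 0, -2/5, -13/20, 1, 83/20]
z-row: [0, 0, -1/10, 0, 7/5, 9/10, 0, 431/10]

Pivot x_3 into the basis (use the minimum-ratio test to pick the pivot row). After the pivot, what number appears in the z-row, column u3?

Ratio test on column x_3 — row 1: (1/5)/(19/5) = 1/19; row 2: entry -1/20 ≤ 0; row 3: (9/4)/(1/4) = 9; row 4: (83/20)/(7/20) = 83/7. Minimum is 1/19 at row 1 (u1 leaves); pivot element 19/5.
Divide row 1 by 19/5; eliminate column x_3 from the other rows.
z-row update in column u3: 9/10 − (-1/10)·(-1/19) = 17/19.

17/19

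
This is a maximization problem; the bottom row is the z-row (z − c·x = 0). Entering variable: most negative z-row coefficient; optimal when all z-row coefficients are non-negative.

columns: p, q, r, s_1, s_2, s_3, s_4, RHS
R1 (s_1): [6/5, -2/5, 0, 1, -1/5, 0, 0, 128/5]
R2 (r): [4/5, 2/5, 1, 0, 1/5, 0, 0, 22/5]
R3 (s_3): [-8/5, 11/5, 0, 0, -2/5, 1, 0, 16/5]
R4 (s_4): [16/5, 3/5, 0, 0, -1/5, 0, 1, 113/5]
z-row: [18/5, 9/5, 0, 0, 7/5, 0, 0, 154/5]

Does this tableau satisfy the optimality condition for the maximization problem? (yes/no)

yes

Every z-row coefficient is ≥ 0, so the tableau is optimal.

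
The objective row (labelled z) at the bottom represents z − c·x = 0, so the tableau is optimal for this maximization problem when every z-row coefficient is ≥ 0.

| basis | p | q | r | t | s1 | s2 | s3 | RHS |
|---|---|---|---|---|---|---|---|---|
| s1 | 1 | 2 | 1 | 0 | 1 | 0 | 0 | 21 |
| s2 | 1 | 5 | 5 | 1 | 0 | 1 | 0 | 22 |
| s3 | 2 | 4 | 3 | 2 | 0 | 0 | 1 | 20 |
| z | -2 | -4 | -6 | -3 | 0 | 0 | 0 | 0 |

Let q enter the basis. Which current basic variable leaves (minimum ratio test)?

s2

Column q entries and ratios — s1: 21/2 = 21/2; s2: 22/5 = 22/5; s3: 20/4 = 5.
Smallest ratio is 22/5 in the row of s2, so s2 leaves.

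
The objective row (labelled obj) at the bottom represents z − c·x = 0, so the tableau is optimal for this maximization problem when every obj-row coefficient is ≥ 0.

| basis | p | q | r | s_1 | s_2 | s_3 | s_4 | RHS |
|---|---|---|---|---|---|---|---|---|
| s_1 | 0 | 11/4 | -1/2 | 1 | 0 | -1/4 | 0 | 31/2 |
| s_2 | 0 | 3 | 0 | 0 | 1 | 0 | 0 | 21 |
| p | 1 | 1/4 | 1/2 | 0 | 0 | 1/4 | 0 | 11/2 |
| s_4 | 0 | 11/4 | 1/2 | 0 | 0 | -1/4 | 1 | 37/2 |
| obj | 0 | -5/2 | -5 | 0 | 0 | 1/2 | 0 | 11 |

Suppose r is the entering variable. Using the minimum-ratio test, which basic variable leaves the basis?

Column r entries and ratios — s_1: -1/2 ≤ 0, skip; s_2: 0 ≤ 0, skip; p: (11/2)/(1/2) = 11; s_4: (37/2)/(1/2) = 37.
Smallest ratio is 11 in the row of p, so p leaves.

p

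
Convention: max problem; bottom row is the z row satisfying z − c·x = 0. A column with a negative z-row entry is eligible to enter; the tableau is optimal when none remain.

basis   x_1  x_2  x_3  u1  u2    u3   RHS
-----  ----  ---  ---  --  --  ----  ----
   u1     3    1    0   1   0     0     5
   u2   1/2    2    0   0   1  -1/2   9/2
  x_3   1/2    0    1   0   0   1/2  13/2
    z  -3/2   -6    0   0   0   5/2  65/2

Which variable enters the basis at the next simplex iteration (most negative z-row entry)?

x_2

Negative z-row entries: x_1: -3/2, x_2: -6.
The most negative is -6 in column x_2, so x_2 enters.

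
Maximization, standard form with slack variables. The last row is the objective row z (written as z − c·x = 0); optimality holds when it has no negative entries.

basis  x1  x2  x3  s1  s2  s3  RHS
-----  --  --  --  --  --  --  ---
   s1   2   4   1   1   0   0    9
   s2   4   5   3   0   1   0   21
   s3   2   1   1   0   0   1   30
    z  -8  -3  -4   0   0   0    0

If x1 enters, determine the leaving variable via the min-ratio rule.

s1

Column x1 entries and ratios — s1: 9/2 = 9/2; s2: 21/4 = 21/4; s3: 30/2 = 15.
Smallest ratio is 9/2 in the row of s1, so s1 leaves.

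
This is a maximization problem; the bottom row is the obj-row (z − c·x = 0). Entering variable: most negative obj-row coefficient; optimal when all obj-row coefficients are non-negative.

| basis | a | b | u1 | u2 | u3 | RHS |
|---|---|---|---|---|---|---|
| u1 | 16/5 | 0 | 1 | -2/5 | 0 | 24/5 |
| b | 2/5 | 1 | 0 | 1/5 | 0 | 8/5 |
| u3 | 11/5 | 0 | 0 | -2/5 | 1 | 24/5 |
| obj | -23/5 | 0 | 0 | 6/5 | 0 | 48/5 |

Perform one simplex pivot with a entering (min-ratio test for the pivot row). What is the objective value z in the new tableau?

Ratio test on column a — row 1: (24/5)/(16/5) = 3/2; row 2: (8/5)/(2/5) = 4; row 3: (24/5)/(11/5) = 24/11. Minimum is 3/2 at row 1 (u1 leaves); pivot element 16/5.
Pivot on row 1; the obj-row RHS becomes 48/5 − (-23/5)·(3/2) = 33/2.

33/2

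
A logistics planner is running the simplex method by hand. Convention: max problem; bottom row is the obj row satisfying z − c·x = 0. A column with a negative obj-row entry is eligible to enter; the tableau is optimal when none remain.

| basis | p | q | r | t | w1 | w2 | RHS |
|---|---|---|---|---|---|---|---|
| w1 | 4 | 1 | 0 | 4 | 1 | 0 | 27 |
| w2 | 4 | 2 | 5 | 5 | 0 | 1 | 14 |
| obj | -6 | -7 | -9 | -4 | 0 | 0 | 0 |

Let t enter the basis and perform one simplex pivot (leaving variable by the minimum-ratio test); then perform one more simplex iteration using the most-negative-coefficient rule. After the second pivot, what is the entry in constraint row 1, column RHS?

Ratio test on column t — row 1: 27/4 = 27/4; row 2: 14/5 = 14/5. Minimum is 14/5 at row 2 (w2 leaves); pivot element 5.
Divide row 2 by 5; eliminate column t from the other rows.
Second iteration: most negative obj-row entry is -27/5 in column q, so q enters.
Ratio test on column q — row 1: entry -3/5 ≤ 0; row 2: (14/5)/(2/5) = 7. Minimum is 7 at row 2 (t leaves); pivot element 2/5.
Divide row 2 by 2/5; eliminate column q from the other rows.
After both pivots, the entry at constraint row 1, column RHS is 20.

20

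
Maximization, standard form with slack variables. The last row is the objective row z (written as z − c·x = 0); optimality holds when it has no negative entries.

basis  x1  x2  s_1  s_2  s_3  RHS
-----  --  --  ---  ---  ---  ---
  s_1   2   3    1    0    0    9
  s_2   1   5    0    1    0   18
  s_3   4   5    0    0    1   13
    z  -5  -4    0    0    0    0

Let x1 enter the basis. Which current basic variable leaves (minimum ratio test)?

Column x1 entries and ratios — s_1: 9/2 = 9/2; s_2: 18/1 = 18; s_3: 13/4 = 13/4.
Smallest ratio is 13/4 in the row of s_3, so s_3 leaves.

s_3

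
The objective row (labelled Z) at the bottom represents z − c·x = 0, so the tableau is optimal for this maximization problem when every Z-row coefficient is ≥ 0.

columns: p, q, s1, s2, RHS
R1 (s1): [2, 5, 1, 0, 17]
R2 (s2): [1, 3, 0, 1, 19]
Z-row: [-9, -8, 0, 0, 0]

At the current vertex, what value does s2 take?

s2 is basic (row 2); its value is the RHS of that row, 19.

19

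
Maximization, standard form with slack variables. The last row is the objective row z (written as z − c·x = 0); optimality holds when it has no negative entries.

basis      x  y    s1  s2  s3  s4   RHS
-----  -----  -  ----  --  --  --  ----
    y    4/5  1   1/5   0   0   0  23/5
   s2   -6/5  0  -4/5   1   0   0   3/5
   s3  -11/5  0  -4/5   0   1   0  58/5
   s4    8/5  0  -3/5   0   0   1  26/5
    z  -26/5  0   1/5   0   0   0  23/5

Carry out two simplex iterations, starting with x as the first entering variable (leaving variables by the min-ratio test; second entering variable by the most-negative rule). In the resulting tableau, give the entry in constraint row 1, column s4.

Ratio test on column x — row 1: (23/5)/(4/5) = 23/4; row 2: entry -6/5 ≤ 0; row 3: entry -11/5 ≤ 0; row 4: (26/5)/(8/5) = 13/4. Minimum is 13/4 at row 4 (s4 leaves); pivot element 8/5.
Divide row 4 by 8/5; eliminate column x from the other rows.
Second iteration: most negative z-row entry is -7/4 in column s1, so s1 enters.
Ratio test on column s1 — row 1: 2/(1/2) = 4; row 2: entry -5/4 ≤ 0; row 3: entry -13/8 ≤ 0; row 4: entry -3/8 ≤ 0. Minimum is 4 at row 1 (y leaves); pivot element 1/2.
Divide row 1 by 1/2; eliminate column s1 from the other rows.
After both pivots, the entry at constraint row 1, column s4 is -1.

-1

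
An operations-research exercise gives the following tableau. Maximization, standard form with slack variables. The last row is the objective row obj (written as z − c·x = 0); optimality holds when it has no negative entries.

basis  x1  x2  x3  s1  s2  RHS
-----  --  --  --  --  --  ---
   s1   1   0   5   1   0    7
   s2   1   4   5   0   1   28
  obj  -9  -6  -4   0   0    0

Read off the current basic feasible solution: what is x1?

0

x1 is not in the basis, so in the current basic feasible solution x1 = 0.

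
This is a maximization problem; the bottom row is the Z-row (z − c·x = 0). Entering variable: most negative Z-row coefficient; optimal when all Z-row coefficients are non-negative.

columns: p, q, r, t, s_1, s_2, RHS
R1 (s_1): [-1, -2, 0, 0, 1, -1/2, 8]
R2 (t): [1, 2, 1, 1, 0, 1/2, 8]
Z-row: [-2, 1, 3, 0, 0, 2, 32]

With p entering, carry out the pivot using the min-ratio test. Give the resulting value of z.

Ratio test on column p — row 1: entry -1 ≤ 0; row 2: 8/1 = 8. Minimum is 8 at row 2 (t leaves); pivot element 1.
Pivot on row 2; the Z-row RHS becomes 32 − (-2)·8 = 48.

48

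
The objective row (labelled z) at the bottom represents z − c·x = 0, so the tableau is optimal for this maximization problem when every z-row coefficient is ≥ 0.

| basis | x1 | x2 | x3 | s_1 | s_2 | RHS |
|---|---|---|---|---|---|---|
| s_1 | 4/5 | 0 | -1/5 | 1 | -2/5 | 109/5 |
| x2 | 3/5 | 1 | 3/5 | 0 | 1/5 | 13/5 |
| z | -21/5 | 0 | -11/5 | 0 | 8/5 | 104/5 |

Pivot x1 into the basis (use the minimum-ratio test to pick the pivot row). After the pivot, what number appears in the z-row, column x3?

Ratio test on column x1 — row 1: (109/5)/(4/5) = 109/4; row 2: (13/5)/(3/5) = 13/3. Minimum is 13/3 at row 2 (x2 leaves); pivot element 3/5.
Divide row 2 by 3/5; eliminate column x1 from the other rows.
z-row update in column x3: -11/5 − (-21/5)·1 = 2.

2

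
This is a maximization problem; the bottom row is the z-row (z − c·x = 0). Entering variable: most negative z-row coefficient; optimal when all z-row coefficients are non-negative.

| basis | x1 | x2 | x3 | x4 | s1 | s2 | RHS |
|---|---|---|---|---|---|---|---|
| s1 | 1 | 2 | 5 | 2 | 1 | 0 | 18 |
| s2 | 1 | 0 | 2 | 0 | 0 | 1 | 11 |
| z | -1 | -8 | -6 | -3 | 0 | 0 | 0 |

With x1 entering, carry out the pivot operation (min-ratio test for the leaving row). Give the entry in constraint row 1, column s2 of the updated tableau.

-1

Ratio test on column x1 — row 1: 18/1 = 18; row 2: 11/1 = 11. Minimum is 11 at row 2 (s2 leaves); pivot element 1.
Divide row 2 by 1; eliminate column x1 from the other rows.
Row 1 update in column s2: 0 − 1·1 = -1.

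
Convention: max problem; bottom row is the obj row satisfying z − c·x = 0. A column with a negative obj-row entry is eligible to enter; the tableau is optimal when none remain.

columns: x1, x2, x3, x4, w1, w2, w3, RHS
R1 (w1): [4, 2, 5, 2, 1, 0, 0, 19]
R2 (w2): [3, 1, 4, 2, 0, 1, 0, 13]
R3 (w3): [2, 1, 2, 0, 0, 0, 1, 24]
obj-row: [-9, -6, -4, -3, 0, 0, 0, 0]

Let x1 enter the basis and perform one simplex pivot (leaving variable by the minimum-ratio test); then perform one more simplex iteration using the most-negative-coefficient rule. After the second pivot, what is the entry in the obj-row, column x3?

Ratio test on column x1 — row 1: 19/4 = 19/4; row 2: 13/3 = 13/3; row 3: 24/2 = 12. Minimum is 13/3 at row 2 (w2 leaves); pivot element 3.
Divide row 2 by 3; eliminate column x1 from the other rows.
Second iteration: most negative obj-row entry is -3 in column x2, so x2 enters.
Ratio test on column x2 — row 1: (5/3)/(2/3) = 5/2; row 2: (13/3)/(1/3) = 13; row 3: (46/3)/(1/3) = 46. Minimum is 5/2 at row 1 (w1 leaves); pivot element 2/3.
Divide row 1 by 2/3; eliminate column x2 from the other rows.
After both pivots, the entry at the obj-row, column x3 is 13/2.

13/2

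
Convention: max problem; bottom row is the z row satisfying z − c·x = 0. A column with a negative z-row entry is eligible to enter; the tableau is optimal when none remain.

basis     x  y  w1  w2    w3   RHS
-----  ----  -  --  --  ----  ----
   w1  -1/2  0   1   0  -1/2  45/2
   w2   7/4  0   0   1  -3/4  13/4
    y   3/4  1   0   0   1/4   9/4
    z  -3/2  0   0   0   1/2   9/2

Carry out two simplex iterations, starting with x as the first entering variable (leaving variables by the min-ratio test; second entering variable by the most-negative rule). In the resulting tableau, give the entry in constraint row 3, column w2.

-3/4

Ratio test on column x — row 1: entry -1/2 ≤ 0; row 2: (13/4)/(7/4) = 13/7; row 3: (9/4)/(3/4) = 3. Minimum is 13/7 at row 2 (w2 leaves); pivot element 7/4.
Divide row 2 by 7/4; eliminate column x from the other rows.
Second iteration: most negative z-row entry is -1/7 in column w3, so w3 enters.
Ratio test on column w3 — row 1: entry -5/7 ≤ 0; row 2: entry -3/7 ≤ 0; row 3: (6/7)/(4/7) = 3/2. Minimum is 3/2 at row 3 (y leaves); pivot element 4/7.
Divide row 3 by 4/7; eliminate column w3 from the other rows.
After both pivots, the entry at constraint row 3, column w2 is -3/4.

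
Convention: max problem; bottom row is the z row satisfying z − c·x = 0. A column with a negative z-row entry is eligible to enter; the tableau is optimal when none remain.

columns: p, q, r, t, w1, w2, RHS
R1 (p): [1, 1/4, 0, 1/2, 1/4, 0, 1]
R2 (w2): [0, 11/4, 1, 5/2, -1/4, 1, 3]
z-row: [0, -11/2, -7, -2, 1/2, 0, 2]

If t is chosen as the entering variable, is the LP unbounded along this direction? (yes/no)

Column t has positive entries in row(s) 1, 2, so the ratio test bounds it — not unbounded.

no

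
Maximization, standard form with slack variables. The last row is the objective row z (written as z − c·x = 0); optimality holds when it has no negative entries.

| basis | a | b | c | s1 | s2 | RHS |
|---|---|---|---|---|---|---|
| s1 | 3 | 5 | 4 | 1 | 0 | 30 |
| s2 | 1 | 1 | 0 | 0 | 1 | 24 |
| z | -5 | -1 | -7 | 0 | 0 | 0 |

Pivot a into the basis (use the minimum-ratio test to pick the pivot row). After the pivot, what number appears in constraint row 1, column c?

Ratio test on column a — row 1: 30/3 = 10; row 2: 24/1 = 24. Minimum is 10 at row 1 (s1 leaves); pivot element 3.
Divide row 1 by 3; eliminate column a from the other rows.
In the new row 1, the c entry is the old entry divided by the pivot: 4/3 = 4/3.

4/3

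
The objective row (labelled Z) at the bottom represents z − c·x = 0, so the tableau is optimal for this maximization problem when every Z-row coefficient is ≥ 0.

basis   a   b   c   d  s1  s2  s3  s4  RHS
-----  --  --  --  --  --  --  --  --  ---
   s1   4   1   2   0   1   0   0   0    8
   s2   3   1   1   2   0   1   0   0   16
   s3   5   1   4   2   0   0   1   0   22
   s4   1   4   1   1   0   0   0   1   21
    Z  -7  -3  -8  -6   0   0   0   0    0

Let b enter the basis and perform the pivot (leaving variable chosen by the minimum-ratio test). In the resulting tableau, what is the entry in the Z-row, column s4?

3/4

Ratio test on column b — row 1: 8/1 = 8; row 2: 16/1 = 16; row 3: 22/1 = 22; row 4: 21/4 = 21/4. Minimum is 21/4 at row 4 (s4 leaves); pivot element 4.
Divide row 4 by 4; eliminate column b from the other rows.
Z-row update in column s4: 0 − (-3)·(1/4) = 3/4.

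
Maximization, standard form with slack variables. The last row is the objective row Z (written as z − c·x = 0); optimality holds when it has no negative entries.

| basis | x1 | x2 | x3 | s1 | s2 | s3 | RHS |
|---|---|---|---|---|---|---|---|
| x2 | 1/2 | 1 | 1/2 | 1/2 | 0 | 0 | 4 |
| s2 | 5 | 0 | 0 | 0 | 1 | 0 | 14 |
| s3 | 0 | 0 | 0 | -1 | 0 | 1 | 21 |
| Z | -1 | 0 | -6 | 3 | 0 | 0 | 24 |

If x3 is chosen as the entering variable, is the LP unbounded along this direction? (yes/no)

no

Column x3 has positive entries in row(s) 1, so the ratio test bounds it — not unbounded.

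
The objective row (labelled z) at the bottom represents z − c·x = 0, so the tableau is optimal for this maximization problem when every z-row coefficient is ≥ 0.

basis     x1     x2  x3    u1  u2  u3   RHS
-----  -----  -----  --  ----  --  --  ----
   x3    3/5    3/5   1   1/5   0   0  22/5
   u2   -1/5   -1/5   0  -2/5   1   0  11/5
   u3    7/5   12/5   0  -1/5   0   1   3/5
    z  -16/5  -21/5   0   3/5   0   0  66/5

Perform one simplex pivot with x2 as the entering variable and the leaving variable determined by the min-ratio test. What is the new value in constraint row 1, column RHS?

Ratio test on column x2 — row 1: (22/5)/(3/5) = 22/3; row 2: entry -1/5 ≤ 0; row 3: (3/5)/(12/5) = 1/4. Minimum is 1/4 at row 3 (u3 leaves); pivot element 12/5.
Divide row 3 by 12/5; eliminate column x2 from the other rows.
Row 1 update in column RHS: 22/5 − (3/5)·(1/4) = 17/4.

17/4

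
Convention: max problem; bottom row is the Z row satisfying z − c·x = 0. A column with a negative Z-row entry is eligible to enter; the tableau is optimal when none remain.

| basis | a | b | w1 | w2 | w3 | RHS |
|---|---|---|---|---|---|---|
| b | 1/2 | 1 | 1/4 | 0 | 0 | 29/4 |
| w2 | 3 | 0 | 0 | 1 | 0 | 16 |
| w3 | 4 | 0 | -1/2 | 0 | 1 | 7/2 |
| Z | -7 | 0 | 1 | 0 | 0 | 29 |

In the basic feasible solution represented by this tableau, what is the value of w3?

w3 is basic (row 3); its value is the RHS of that row, 7/2.

7/2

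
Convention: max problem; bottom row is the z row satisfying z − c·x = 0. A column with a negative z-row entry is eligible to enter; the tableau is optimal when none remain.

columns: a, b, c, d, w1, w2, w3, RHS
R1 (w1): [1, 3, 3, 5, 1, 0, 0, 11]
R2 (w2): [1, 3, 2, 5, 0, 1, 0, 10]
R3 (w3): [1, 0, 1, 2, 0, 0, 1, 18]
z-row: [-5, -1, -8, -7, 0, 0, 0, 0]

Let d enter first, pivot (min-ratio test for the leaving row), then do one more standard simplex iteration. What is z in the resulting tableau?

Ratio test on column d — row 1: 11/5 = 11/5; row 2: 10/5 = 2; row 3: 18/2 = 9. Minimum is 2 at row 2 (w2 leaves); pivot element 5.
Pivot on row 2; the z-row RHS becomes 0 − (-7)·2 = 14.
Next entering variable (most negative z-row entry -26/5): c.
Ratio test on column c — row 1: 1/1 = 1; row 2: 2/(2/5) = 5; row 3: 14/(1/5) = 70. Minimum is 1 at row 1 (w1 leaves); pivot element 1.
After the second pivot the z-row RHS is 14 − (-26/5)·1 = 96/5.

96/5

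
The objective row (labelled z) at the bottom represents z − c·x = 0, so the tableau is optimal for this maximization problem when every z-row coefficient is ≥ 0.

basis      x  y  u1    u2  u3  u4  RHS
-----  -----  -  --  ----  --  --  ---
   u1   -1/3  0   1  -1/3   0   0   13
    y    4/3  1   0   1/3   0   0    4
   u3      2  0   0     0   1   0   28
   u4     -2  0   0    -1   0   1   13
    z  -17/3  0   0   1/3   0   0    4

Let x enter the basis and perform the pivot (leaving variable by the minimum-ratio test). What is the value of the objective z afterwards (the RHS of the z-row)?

21

Ratio test on column x — row 1: entry -1/3 ≤ 0; row 2: 4/(4/3) = 3; row 3: 28/2 = 14; row 4: entry -2 ≤ 0. Minimum is 3 at row 2 (y leaves); pivot element 4/3.
Pivot on row 2; the z-row RHS becomes 4 − (-17/3)·3 = 21.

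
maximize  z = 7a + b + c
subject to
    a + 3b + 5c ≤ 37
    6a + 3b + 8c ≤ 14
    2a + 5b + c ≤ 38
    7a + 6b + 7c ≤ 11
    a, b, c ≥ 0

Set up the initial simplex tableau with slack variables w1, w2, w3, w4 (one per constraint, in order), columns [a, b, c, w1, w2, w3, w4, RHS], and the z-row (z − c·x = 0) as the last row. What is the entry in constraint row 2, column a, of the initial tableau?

Constraint 2 has coefficient 6 on a.

6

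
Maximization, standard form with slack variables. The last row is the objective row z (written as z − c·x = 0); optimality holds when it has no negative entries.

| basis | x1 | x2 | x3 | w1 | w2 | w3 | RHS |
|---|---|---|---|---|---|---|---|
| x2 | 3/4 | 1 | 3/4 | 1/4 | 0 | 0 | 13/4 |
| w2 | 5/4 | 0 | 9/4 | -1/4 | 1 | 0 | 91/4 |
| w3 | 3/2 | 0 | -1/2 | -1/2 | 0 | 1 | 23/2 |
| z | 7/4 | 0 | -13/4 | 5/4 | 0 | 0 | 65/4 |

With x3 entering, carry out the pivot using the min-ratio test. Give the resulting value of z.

91/3

Ratio test on column x3 — row 1: (13/4)/(3/4) = 13/3; row 2: (91/4)/(9/4) = 91/9; row 3: entry -1/2 ≤ 0. Minimum is 13/3 at row 1 (x2 leaves); pivot element 3/4.
Pivot on row 1; the z-row RHS becomes 65/4 − (-13/4)·(13/3) = 91/3.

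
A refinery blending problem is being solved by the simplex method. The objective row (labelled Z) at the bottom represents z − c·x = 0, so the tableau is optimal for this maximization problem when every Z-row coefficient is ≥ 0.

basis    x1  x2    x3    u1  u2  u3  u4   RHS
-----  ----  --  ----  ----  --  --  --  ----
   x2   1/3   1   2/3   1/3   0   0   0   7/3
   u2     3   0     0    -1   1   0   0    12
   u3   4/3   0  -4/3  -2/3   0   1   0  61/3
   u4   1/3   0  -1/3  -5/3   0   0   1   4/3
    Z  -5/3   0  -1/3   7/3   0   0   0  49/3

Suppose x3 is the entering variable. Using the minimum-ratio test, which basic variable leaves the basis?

Column x3 entries and ratios — x2: (7/3)/(2/3) = 7/2; u2: 0 ≤ 0, skip; u3: -4/3 ≤ 0, skip; u4: -1/3 ≤ 0, skip.
Smallest ratio is 7/2 in the row of x2, so x2 leaves.

x2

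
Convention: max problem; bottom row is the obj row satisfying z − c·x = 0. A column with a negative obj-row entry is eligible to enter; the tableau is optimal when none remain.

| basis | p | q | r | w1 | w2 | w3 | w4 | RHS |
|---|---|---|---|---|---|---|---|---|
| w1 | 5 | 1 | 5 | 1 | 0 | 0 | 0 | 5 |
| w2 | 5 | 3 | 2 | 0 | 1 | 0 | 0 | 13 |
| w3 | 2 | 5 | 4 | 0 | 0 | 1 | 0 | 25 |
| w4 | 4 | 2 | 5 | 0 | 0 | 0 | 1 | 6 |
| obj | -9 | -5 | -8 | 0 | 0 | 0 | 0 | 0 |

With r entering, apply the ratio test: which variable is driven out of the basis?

w1

Column r entries and ratios — w1: 5/5 = 1; w2: 13/2 = 13/2; w3: 25/4 = 25/4; w4: 6/5 = 6/5.
Smallest ratio is 1 in the row of w1, so w1 leaves.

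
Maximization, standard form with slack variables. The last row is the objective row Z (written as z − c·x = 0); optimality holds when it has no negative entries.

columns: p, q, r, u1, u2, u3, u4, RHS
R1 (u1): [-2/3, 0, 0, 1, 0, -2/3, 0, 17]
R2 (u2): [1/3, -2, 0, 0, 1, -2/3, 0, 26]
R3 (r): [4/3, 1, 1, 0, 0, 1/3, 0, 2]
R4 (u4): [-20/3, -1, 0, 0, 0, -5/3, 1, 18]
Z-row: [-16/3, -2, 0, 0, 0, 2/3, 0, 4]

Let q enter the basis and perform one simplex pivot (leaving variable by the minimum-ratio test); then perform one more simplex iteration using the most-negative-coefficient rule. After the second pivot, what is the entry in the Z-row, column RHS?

Ratio test on column q — row 1: entry 0 ≤ 0; row 2: entry -2 ≤ 0; row 3: 2/1 = 2; row 4: entry -1 ≤ 0. Minimum is 2 at row 3 (r leaves); pivot element 1.
Divide row 3 by 1; eliminate column q from the other rows.
Second iteration: most negative Z-row entry is -8/3 in column p, so p enters.
Ratio test on column p — row 1: entry -2/3 ≤ 0; row 2: 30/3 = 10; row 3: 2/(4/3) = 3/2; row 4: entry -16/3 ≤ 0. Minimum is 3/2 at row 3 (q leaves); pivot element 4/3.
Divide row 3 by 4/3; eliminate column p from the other rows.
After both pivots, the entry at the Z-row, column RHS is 12.

12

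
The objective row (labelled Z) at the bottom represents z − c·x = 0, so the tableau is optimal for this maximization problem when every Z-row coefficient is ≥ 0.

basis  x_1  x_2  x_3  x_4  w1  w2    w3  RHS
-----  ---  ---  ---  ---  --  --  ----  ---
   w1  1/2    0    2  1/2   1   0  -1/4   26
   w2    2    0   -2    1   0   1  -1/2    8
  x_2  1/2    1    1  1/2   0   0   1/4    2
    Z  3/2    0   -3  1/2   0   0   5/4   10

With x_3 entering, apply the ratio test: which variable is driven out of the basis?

Column x_3 entries and ratios — w1: 26/2 = 13; w2: -2 ≤ 0, skip; x_2: 2/1 = 2.
Smallest ratio is 2 in the row of x_2, so x_2 leaves.

x_2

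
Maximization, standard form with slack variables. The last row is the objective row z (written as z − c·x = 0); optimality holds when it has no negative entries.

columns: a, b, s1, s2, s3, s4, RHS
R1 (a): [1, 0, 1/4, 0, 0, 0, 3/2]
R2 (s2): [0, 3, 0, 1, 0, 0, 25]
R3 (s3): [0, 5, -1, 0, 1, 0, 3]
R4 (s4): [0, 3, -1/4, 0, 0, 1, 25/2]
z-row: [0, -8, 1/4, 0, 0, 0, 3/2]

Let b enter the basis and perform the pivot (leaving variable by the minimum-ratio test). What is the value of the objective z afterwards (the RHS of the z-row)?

63/10

Ratio test on column b — row 1: entry 0 ≤ 0; row 2: 25/3 = 25/3; row 3: 3/5 = 3/5; row 4: (25/2)/3 = 25/6. Minimum is 3/5 at row 3 (s3 leaves); pivot element 5.
Pivot on row 3; the z-row RHS becomes 3/2 − (-8)·(3/5) = 63/10.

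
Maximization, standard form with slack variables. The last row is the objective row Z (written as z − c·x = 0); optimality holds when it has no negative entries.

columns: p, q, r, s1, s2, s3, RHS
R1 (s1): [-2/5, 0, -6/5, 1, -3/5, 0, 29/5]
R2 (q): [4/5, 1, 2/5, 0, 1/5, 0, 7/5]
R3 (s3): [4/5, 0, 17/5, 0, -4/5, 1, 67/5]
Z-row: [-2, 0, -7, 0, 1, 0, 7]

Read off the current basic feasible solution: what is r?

0

r is not in the basis, so in the current basic feasible solution r = 0.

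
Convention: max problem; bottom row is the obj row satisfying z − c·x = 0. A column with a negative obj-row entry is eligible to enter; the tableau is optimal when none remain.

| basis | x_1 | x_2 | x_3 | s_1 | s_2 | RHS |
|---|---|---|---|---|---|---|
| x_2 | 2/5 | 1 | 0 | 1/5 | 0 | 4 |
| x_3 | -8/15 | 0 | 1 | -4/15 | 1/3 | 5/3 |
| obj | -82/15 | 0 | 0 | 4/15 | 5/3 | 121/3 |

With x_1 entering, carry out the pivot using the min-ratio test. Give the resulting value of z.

95

Ratio test on column x_1 — row 1: 4/(2/5) = 10; row 2: entry -8/15 ≤ 0. Minimum is 10 at row 1 (x_2 leaves); pivot element 2/5.
Pivot on row 1; the obj-row RHS becomes 121/3 − (-82/15)·10 = 95.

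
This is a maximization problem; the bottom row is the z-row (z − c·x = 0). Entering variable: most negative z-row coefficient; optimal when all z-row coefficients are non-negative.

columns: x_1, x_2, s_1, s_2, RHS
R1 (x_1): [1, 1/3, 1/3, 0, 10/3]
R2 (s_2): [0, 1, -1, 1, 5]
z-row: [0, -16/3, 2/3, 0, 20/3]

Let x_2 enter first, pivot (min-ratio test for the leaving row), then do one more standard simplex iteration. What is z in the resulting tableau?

Ratio test on column x_2 — row 1: (10/3)/(1/3) = 10; row 2: 5/1 = 5. Minimum is 5 at row 2 (s_2 leaves); pivot element 1.
Pivot on row 2; the z-row RHS becomes 20/3 − (-16/3)·5 = 100/3.
Next entering variable (most negative z-row entry -14/3): s_1.
Ratio test on column s_1 — row 1: (5/3)/(2/3) = 5/2; row 2: entry -1 ≤ 0. Minimum is 5/2 at row 1 (x_1 leaves); pivot element 2/3.
After the second pivot the z-row RHS is 100/3 − (-14/3)·(5/2) = 45.

45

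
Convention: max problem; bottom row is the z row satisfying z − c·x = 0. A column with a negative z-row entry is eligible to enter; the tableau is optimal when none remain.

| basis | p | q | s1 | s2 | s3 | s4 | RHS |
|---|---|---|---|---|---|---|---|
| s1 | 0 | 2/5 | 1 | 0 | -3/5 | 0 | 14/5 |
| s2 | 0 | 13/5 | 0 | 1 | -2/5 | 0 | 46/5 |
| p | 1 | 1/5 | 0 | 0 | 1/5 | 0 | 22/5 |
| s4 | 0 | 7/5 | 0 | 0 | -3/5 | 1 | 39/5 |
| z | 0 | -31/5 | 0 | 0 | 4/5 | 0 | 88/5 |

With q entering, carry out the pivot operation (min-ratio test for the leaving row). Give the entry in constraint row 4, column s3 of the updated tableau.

Ratio test on column q — row 1: (14/5)/(2/5) = 7; row 2: (46/5)/(13/5) = 46/13; row 3: (22/5)/(1/5) = 22; row 4: (39/5)/(7/5) = 39/7. Minimum is 46/13 at row 2 (s2 leaves); pivot element 13/5.
Divide row 2 by 13/5; eliminate column q from the other rows.
Row 4 update in column s3: -3/5 − (7/5)·(-2/13) = -5/13.

-5/13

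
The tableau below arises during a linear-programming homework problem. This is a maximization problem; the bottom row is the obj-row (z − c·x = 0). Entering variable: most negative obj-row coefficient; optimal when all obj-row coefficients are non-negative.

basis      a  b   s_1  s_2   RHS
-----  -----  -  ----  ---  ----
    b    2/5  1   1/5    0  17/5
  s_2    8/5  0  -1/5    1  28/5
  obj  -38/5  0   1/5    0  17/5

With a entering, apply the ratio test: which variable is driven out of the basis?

s_2

Column a entries and ratios — b: (17/5)/(2/5) = 17/2; s_2: (28/5)/(8/5) = 7/2.
Smallest ratio is 7/2 in the row of s_2, so s_2 leaves.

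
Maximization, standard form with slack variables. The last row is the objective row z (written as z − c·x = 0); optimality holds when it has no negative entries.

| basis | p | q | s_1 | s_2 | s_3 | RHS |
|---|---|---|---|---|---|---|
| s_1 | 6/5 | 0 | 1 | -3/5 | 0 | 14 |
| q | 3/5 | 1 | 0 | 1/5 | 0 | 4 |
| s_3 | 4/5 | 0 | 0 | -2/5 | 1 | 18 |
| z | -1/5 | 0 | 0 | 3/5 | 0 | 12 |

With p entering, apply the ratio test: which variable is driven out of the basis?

q

Column p entries and ratios — s_1: 14/(6/5) = 35/3; q: 4/(3/5) = 20/3; s_3: 18/(4/5) = 45/2.
Smallest ratio is 20/3 in the row of q, so q leaves.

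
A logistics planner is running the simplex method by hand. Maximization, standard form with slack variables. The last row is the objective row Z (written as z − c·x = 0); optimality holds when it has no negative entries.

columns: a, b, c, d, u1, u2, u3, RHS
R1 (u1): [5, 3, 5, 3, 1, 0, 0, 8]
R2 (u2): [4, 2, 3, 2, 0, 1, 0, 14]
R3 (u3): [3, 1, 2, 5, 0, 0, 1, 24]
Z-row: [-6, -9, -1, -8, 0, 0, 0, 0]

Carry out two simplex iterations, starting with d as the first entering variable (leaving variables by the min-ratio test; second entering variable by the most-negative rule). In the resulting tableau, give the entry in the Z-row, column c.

14

Ratio test on column d — row 1: 8/3 = 8/3; row 2: 14/2 = 7; row 3: 24/5 = 24/5. Minimum is 8/3 at row 1 (u1 leaves); pivot element 3.
Divide row 1 by 3; eliminate column d from the other rows.
Second iteration: most negative Z-row entry is -1 in column b, so b enters.
Ratio test on column b — row 1: (8/3)/1 = 8/3; row 2: entry 0 ≤ 0; row 3: entry -4 ≤ 0. Minimum is 8/3 at row 1 (d leaves); pivot element 1.
Divide row 1 by 1; eliminate column b from the other rows.
After both pivots, the entry at the Z-row, column c is 14.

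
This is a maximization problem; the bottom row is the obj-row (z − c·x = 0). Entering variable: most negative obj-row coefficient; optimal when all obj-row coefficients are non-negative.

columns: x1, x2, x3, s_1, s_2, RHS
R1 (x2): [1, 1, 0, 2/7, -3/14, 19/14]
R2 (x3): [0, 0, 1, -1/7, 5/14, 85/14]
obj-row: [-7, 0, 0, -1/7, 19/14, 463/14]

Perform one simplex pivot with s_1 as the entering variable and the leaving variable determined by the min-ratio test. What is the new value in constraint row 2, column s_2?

1/4

Ratio test on column s_1 — row 1: (19/14)/(2/7) = 19/4; row 2: entry -1/7 ≤ 0. Minimum is 19/4 at row 1 (x2 leaves); pivot element 2/7.
Divide row 1 by 2/7; eliminate column s_1 from the other rows.
Row 2 update in column s_2: 5/14 − (-1/7)·(-3/4) = 1/4.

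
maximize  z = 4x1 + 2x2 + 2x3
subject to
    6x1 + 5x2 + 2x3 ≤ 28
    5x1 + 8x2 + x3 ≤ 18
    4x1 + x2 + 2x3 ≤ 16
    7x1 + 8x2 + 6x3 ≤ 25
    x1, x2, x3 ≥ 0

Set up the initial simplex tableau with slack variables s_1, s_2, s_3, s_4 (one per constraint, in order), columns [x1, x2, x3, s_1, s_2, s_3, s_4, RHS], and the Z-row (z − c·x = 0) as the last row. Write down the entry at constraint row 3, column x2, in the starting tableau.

Constraint 3 has coefficient 1 on x2.

1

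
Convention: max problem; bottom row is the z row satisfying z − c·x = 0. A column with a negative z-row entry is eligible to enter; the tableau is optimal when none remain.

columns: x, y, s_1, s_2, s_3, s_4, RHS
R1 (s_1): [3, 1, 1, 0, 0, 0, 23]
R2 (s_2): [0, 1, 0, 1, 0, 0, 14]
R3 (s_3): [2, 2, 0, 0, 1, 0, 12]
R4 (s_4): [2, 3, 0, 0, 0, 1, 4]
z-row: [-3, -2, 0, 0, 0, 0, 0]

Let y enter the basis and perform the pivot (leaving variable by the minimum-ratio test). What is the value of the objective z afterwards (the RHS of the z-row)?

8/3

Ratio test on column y — row 1: 23/1 = 23; row 2: 14/1 = 14; row 3: 12/2 = 6; row 4: 4/3 = 4/3. Minimum is 4/3 at row 4 (s_4 leaves); pivot element 3.
Pivot on row 4; the z-row RHS becomes 0 − (-2)·(4/3) = 8/3.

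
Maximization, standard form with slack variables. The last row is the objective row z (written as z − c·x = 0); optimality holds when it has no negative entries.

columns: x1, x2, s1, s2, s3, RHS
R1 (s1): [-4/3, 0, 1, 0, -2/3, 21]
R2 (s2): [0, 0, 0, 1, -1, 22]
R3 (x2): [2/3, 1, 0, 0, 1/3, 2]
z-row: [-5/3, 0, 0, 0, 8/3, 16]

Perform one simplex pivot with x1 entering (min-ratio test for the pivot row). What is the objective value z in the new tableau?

21

Ratio test on column x1 — row 1: entry -4/3 ≤ 0; row 2: entry 0 ≤ 0; row 3: 2/(2/3) = 3. Minimum is 3 at row 3 (x2 leaves); pivot element 2/3.
Pivot on row 3; the z-row RHS becomes 16 − (-5/3)·3 = 21.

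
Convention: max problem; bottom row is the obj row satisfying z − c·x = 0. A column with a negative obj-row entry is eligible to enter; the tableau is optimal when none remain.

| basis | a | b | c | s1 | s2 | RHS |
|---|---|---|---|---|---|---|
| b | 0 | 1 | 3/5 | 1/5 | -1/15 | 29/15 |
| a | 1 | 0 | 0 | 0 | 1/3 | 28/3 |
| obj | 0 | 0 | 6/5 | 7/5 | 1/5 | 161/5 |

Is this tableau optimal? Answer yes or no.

yes

Every obj-row coefficient is ≥ 0, so the tableau is optimal.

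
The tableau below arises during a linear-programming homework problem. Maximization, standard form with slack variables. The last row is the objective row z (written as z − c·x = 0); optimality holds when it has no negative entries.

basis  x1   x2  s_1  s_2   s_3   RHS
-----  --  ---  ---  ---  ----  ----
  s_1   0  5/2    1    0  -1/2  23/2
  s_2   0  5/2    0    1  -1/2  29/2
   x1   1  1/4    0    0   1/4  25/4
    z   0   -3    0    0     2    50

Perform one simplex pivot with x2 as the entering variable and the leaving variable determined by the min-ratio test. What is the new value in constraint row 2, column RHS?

Ratio test on column x2 — row 1: (23/2)/(5/2) = 23/5; row 2: (29/2)/(5/2) = 29/5; row 3: (25/4)/(1/4) = 25. Minimum is 23/5 at row 1 (s_1 leaves); pivot element 5/2.
Divide row 1 by 5/2; eliminate column x2 from the other rows.
Row 2 update in column RHS: 29/2 − (5/2)·(23/5) = 3.

3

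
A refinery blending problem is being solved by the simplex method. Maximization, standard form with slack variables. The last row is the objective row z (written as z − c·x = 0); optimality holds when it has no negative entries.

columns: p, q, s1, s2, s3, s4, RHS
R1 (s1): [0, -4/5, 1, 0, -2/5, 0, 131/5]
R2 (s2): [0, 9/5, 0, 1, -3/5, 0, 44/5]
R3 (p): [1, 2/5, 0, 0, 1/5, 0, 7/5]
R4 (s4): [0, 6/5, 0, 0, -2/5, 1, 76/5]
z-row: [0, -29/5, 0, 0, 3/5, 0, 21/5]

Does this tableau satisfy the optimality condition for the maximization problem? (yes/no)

The z-row has a negative entry -29/5 in column q, so it is not optimal.

no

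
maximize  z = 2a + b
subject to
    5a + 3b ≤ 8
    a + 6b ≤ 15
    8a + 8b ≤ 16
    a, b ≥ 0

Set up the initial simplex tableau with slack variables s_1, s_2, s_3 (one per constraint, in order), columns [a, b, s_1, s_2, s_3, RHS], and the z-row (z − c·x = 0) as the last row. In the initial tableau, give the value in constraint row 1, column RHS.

8

The RHS of constraint 1 is b_1 = 8.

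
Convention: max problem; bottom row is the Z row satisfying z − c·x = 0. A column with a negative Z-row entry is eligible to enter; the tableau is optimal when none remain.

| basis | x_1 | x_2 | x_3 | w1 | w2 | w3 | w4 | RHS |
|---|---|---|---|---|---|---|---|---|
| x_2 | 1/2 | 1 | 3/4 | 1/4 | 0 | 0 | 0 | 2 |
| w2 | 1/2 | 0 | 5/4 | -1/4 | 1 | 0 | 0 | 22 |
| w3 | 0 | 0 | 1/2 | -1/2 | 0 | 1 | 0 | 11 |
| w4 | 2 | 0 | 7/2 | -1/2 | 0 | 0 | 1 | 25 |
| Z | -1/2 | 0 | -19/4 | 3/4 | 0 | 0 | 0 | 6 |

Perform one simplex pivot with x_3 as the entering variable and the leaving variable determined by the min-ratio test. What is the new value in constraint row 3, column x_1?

Ratio test on column x_3 — row 1: 2/(3/4) = 8/3; row 2: 22/(5/4) = 88/5; row 3: 11/(1/2) = 22; row 4: 25/(7/2) = 50/7. Minimum is 8/3 at row 1 (x_2 leaves); pivot element 3/4.
Divide row 1 by 3/4; eliminate column x_3 from the other rows.
Row 3 update in column x_1: 0 − (1/2)·(2/3) = -1/3.

-1/3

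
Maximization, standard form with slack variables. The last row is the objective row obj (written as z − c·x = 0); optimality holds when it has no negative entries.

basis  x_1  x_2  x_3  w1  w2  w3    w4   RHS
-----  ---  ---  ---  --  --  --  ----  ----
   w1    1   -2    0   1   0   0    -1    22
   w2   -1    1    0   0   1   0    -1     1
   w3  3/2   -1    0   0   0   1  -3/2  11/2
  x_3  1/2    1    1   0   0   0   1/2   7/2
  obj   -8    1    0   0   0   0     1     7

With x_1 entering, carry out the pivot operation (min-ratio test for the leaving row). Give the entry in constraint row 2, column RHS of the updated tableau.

Ratio test on column x_1 — row 1: 22/1 = 22; row 2: entry -1 ≤ 0; row 3: (11/2)/(3/2) = 11/3; row 4: (7/2)/(1/2) = 7. Minimum is 11/3 at row 3 (w3 leaves); pivot element 3/2.
Divide row 3 by 3/2; eliminate column x_1 from the other rows.
Row 2 update in column RHS: 1 − (-1)·(11/3) = 14/3.

14/3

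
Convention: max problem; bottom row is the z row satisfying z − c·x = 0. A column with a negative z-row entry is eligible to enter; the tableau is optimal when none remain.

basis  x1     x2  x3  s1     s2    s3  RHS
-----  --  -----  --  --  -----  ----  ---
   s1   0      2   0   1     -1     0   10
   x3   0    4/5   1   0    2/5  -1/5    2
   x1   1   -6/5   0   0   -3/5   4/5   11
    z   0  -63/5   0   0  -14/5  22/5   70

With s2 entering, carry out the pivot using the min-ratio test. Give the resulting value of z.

84

Ratio test on column s2 — row 1: entry -1 ≤ 0; row 2: 2/(2/5) = 5; row 3: entry -3/5 ≤ 0. Minimum is 5 at row 2 (x3 leaves); pivot element 2/5.
Pivot on row 2; the z-row RHS becomes 70 − (-14/5)·5 = 84.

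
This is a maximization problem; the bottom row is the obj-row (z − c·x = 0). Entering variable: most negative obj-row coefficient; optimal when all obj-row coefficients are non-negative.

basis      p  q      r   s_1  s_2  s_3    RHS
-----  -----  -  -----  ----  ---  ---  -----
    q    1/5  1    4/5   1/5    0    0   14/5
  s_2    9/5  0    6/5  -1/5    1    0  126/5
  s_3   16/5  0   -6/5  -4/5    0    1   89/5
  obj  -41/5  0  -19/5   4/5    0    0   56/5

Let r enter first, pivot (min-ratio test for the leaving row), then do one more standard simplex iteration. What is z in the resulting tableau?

981/14

Ratio test on column r — row 1: (14/5)/(4/5) = 7/2; row 2: (126/5)/(6/5) = 21; row 3: entry -6/5 ≤ 0. Minimum is 7/2 at row 1 (q leaves); pivot element 4/5.
Pivot on row 1; the obj-row RHS becomes 56/5 − (-19/5)·(7/2) = 49/2.
Next entering variable (most negative obj-row entry -29/4): p.
Ratio test on column p — row 1: (7/2)/(1/4) = 14; row 2: 21/(3/2) = 14; row 3: 22/(7/2) = 44/7. Minimum is 44/7 at row 3 (s_3 leaves); pivot element 7/2.
After the second pivot the obj-row RHS is 49/2 − (-29/4)·(44/7) = 981/14.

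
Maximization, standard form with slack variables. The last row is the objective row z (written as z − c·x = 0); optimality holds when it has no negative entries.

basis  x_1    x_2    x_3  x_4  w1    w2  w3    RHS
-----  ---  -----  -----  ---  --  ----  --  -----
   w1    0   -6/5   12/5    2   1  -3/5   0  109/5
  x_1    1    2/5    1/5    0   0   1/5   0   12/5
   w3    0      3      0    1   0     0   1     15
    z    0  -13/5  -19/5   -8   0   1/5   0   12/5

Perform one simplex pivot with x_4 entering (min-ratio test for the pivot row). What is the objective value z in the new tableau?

448/5

Ratio test on column x_4 — row 1: (109/5)/2 = 109/10; row 2: entry 0 ≤ 0; row 3: 15/1 = 15. Minimum is 109/10 at row 1 (w1 leaves); pivot element 2.
Pivot on row 1; the z-row RHS becomes 12/5 − (-8)·(109/10) = 448/5.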